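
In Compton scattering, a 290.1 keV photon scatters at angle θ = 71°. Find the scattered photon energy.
209.7792 keV

First convert energy to wavelength:
λ = hc/E, with hc ≈ 1239.842 keV·pm (i.e. 1239.842 eV·nm)

For E = 290.1 keV = 290100 eV:
λ = 1239.842 keV·pm / 290.1 keV
λ = 4.2738 pm

Calculate the Compton shift:
Δλ = λ_C(1 - cos(71°)) = 2.4263 × 0.6744
Δλ = 1.6364 pm

Final wavelength:
λ' = 4.2738 + 1.6364 = 5.9102 pm

Final energy:
E' = hc/λ' = 1239.842 / 5.9102 = 209.7792 keV

(Intermediate values are shown rounded; full precision is carried through to the final answer.)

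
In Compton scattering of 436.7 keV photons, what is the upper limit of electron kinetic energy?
275.5086 keV

Maximum energy transfer occurs at θ = 180° (backscattering).

Initial photon: E₀ = 436.7 keV → λ₀ = 2.8391 pm

Maximum Compton shift (at 180°):
Δλ_max = 2λ_C = 2 × 2.4263 = 4.8526 pm

Final wavelength:
λ' = 2.8391 + 4.8526 = 7.6917 pm

Minimum photon energy (maximum energy to electron):
E'_min = hc/λ' = 161.1914 keV

Maximum electron kinetic energy:
K_max = E₀ - E'_min = 436.7000 - 161.1914 = 275.5086 keV

(Intermediate values are shown rounded; full precision is carried through to the final answer.)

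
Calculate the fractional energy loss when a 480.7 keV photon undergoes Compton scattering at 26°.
0.0869 (or 8.69%)

Calculate initial and final photon energies:

Initial: E₀ = 480.7 keV → λ₀ = 2.5792 pm
Compton shift: Δλ = 0.2456 pm
Final wavelength: λ' = 2.8248 pm
Final energy: E' = 438.9132 keV

Fractional energy loss:
(E₀ - E')/E₀ = (480.7000 - 438.9132)/480.7000
= 41.7868/480.7000
= 0.0869
= 8.69%

(Intermediate values are shown rounded; full precision is carried through to the final answer.)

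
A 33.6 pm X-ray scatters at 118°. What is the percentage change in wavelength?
10.6113%

Calculate the Compton shift:
Δλ = λ_C(1 - cos(118°))
Δλ = 2.4263 × (1 - cos(118°))
Δλ = 2.4263 × 1.4695
Δλ = 3.5654 pm

Percentage change:
(Δλ/λ₀) × 100 = (3.5654/33.6) × 100
= 10.6113%

(Intermediate values are shown rounded; full precision is carried through to the final answer.)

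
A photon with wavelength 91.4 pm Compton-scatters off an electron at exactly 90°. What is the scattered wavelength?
93.8263 pm

Using the Compton formula: λ' = λ + λ_C(1 − cos θ)

For θ = 90°, cos θ = 0 (exact) = 0.0000, so:
1 − cos 90° = 1 − (0) = 1.0000

Δλ = λ_C × 1.0000 = 2.4263 × 1.0000 = 2.4263 pm

λ' = 91.4 + 2.4263 = 93.8263 pm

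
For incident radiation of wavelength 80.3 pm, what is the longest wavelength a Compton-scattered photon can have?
85.1526 pm (at θ = 180°)

The Compton shift is Δλ = λ_C(1 − cos θ).

Since cos θ ranges from −1 to 1, the factor (1 − cos θ) ranges from 0 to 2; the maximum shift occurs at θ = 180° (backscattering):
Δλ_max = 2λ_C = 2 × 2.4263 pm = 4.8526 pm

Maximum scattered wavelength:
λ'_max = λ₀ + Δλ_max = 80.3 + 4.8526 = 85.1526 pm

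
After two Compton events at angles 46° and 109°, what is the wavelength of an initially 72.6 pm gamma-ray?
76.5571 pm

Apply Compton shift twice:

First scattering at θ₁ = 46°:
Δλ₁ = λ_C(1 - cos(46°))
Δλ₁ = 2.4263 × 0.3053
Δλ₁ = 0.7409 pm

After first scattering:
λ₁ = 72.6 + 0.7409 = 73.3409 pm

Second scattering at θ₂ = 109°:
Δλ₂ = λ_C(1 - cos(109°))
Δλ₂ = 2.4263 × 1.3256
Δλ₂ = 3.2162 pm

Final wavelength:
λ₂ = 73.3409 + 3.2162 = 76.5571 pm

Total shift: Δλ_total = 0.7409 + 3.2162 = 3.9571 pm

(Intermediate values are shown rounded; full precision is carried through to the final answer.)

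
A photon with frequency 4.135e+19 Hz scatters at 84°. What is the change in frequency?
9.534e+18 Hz (decrease)

Convert frequency to wavelength (c = 299792458 m/s):
λ₀ = c/f₀ = 299792458/4.135e+19 = 7.2501199e-12 m = 7.2501 pm

Calculate Compton shift:
Δλ = λ_C(1 - cos(84°)) = 2.1727 pm

Final wavelength:
λ' = λ₀ + Δλ = 7.2501 + 2.1727 = 9.4228 pm

Final frequency:
f' = c/λ' = 299792458/9.4228117e-12 = 3.1815605e+19 Hz

Frequency shift (decrease):
Δf = f₀ - f' = 4.135e+19 - 3.1815605e+19 = 9.534e+18 Hz

(Intermediate values are shown rounded; full precision is carried through to the final answer.)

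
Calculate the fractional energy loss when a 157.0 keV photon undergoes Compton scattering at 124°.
0.3239 (or 32.39%)

Calculate initial and final photon energies:

Initial: E₀ = 157.0 keV → λ₀ = 7.8971 pm
Compton shift: Δλ = 3.7831 pm
Final wavelength: λ' = 11.6802 pm
Final energy: E' = 106.1493 keV

Fractional energy loss:
(E₀ - E')/E₀ = (157.0000 - 106.1493)/157.0000
= 50.8507/157.0000
= 0.3239
= 32.39%

(Intermediate values are shown rounded; full precision is carried through to the final answer.)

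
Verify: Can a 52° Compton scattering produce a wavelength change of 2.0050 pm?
No, inconsistent

Calculate the expected shift for θ = 52°:

Δλ_expected = λ_C(1 - cos(52°))
Δλ_expected = 2.4263 × (1 - cos(52°))
Δλ_expected = 2.4263 × 0.3843
Δλ_expected = 0.9325 pm

Given shift: 2.0050 pm
Expected shift: 0.9325 pm
Difference: 1.0725 pm

The values do not match. The given shift corresponds to θ ≈ 80.0°, not 52°.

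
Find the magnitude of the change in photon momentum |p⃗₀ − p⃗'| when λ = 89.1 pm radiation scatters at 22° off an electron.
2.8352e-24 kg·m/s

Photon momentum magnitude is p = h/λ.

Initial momentum:
p₀ = h/λ = 6.6261e-34/8.9100e-11 = 7.4367e-24 kg·m/s

After scattering:
λ' = λ + Δλ = 89.1 + 0.1767 = 89.2767 pm
p' = h/λ' = 6.6261e-34/8.9277e-11 = 7.4220e-24 kg·m/s

Momentum is a vector; the scattered photon's direction makes angle θ = 22° with the incident direction. The magnitude of the vector change Δp⃗ = p⃗₀ − p⃗' is found from the law of cosines:
|Δp⃗|² = p₀² + p'² − 2p₀p'cos θ
|Δp⃗|² = (7.4367e-24)² + (7.4220e-24)² − 2·7.4367e-24·7.4220e-24·cos(22°)
|Δp⃗| = 2.8352e-24 kg·m/s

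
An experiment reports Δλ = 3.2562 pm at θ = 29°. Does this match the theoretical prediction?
No, inconsistent

Calculate the expected shift for θ = 29°:

Δλ_expected = λ_C(1 - cos(29°))
Δλ_expected = 2.4263 × (1 - cos(29°))
Δλ_expected = 2.4263 × 0.1254
Δλ_expected = 0.3042 pm

Given shift: 3.2562 pm
Expected shift: 0.3042 pm
Difference: 2.9519 pm

The values do not match. The given shift corresponds to θ ≈ 110.0°, not 29°.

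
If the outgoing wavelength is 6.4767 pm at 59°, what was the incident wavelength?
5.3000 pm

From λ' = λ + Δλ, we have λ = λ' - Δλ

First calculate the Compton shift:
Δλ = λ_C(1 - cos θ)
Δλ = 2.4263 × (1 - cos(59°))
Δλ = 2.4263 × 0.4850
Δλ = 1.1767 pm

Initial wavelength:
λ = λ' - Δλ
λ = 6.4767 - 1.1767
λ = 5.3000 pm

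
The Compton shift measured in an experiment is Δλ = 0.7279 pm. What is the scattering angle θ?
45.57°

From the Compton formula Δλ = λ_C(1 - cos θ), we can solve for θ:

cos θ = 1 - Δλ/λ_C

Given:
- Δλ = 0.7279 pm
- λ_C = h/(m_e·c) ≈ 2.42631024 pm

cos θ = 1 - 0.7279/2.42631024
cos θ = 1 - 0.300003
cos θ = 0.699997

θ = arccos(0.699997)
θ = 45.57°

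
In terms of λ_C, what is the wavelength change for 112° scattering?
1.3746 λ_C

The Compton shift formula is:
Δλ = λ_C(1 - cos θ)

Dividing both sides by λ_C:
Δλ/λ_C = 1 - cos θ

For θ = 112°:
Δλ/λ_C = 1 - cos(112°)
Δλ/λ_C = 1 - -0.3746
Δλ/λ_C = 1.3746

This means the shift is 1.3746 × λ_C = 3.3352 pm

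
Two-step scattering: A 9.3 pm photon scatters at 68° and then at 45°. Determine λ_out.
11.5280 pm

Apply Compton shift twice:

First scattering at θ₁ = 68°:
Δλ₁ = λ_C(1 - cos(68°))
Δλ₁ = 2.4263 × 0.6254
Δλ₁ = 1.5174 pm

After first scattering:
λ₁ = 9.3 + 1.5174 = 10.8174 pm

Second scattering at θ₂ = 45°:
Δλ₂ = λ_C(1 - cos(45°))
Δλ₂ = 2.4263 × 0.2929
Δλ₂ = 0.7106 pm

Final wavelength:
λ₂ = 10.8174 + 0.7106 = 11.5280 pm

Total shift: Δλ_total = 1.5174 + 0.7106 = 2.2280 pm

(Intermediate values are shown rounded; full precision is carried through to the final answer.)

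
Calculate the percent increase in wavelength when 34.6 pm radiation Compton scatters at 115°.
9.9760%

Calculate the Compton shift:
Δλ = λ_C(1 - cos(115°))
Δλ = 2.4263 × (1 - cos(115°))
Δλ = 2.4263 × 1.4226
Δλ = 3.4517 pm

Percentage change:
(Δλ/λ₀) × 100 = (3.4517/34.6) × 100
= 9.9760%

(Intermediate values are shown rounded; full precision is carried through to the final answer.)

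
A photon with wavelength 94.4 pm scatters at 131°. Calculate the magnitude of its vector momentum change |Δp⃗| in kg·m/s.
1.2514e-23 kg·m/s

Photon momentum magnitude is p = h/λ.

Initial momentum:
p₀ = h/λ = 6.6261e-34/9.4400e-11 = 7.0191e-24 kg·m/s

After scattering:
λ' = λ + Δλ = 94.4 + 4.0181 = 98.4181 pm
p' = h/λ' = 6.6261e-34/9.8418e-11 = 6.7326e-24 kg·m/s

Momentum is a vector; the scattered photon's direction makes angle θ = 131° with the incident direction. The magnitude of the vector change Δp⃗ = p⃗₀ − p⃗' is found from the law of cosines:
|Δp⃗|² = p₀² + p'² − 2p₀p'cos θ
|Δp⃗|² = (7.0191e-24)² + (6.7326e-24)² − 2·7.0191e-24·6.7326e-24·cos(131°)
|Δp⃗| = 1.2514e-23 kg·m/s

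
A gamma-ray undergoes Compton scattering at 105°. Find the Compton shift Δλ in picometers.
3.0543 pm

Using the Compton scattering formula:
Δλ = λ_C(1 - cos θ)

where λ_C = h/(m_e·c) ≈ 2.4263 pm is the Compton wavelength of an electron.

For θ = 105°:
cos(105°) = -0.2588
1 - cos(105°) = 1.2588

Δλ = 2.4263 × 1.2588
Δλ = 3.0543 pm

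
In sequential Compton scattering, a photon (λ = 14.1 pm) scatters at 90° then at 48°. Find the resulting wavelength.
17.3291 pm

Apply Compton shift twice:

First scattering at θ₁ = 90°:
Δλ₁ = λ_C(1 - cos(90°))
Δλ₁ = 2.4263 × 1.0000
Δλ₁ = 2.4263 pm

After first scattering:
λ₁ = 14.1 + 2.4263 = 16.5263 pm

Second scattering at θ₂ = 48°:
Δλ₂ = λ_C(1 - cos(48°))
Δλ₂ = 2.4263 × 0.3309
Δλ₂ = 0.8028 pm

Final wavelength:
λ₂ = 16.5263 + 0.8028 = 17.3291 pm

Total shift: Δλ_total = 2.4263 + 0.8028 = 3.2291 pm

(Intermediate values are shown rounded; full precision is carried through to the final answer.)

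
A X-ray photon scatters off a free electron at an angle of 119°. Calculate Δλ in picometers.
3.6026 pm

Using the Compton scattering formula:
Δλ = λ_C(1 - cos θ)

where λ_C = h/(m_e·c) ≈ 2.4263 pm is the Compton wavelength of an electron.

For θ = 119°:
cos(119°) = -0.4848
1 - cos(119°) = 1.4848

Δλ = 2.4263 × 1.4848
Δλ = 3.6026 pm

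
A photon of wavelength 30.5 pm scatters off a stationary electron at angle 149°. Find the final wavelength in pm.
35.0061 pm

Using the Compton scattering formula:
λ' = λ + Δλ = λ + λ_C(1 - cos θ)

Given:
- Initial wavelength λ = 30.5 pm
- Scattering angle θ = 149°
- Compton wavelength λ_C ≈ 2.4263 pm

Calculate the shift:
Δλ = 2.4263 × (1 - cos(149°))
Δλ = 2.4263 × 1.8572
Δλ = 4.5061 pm

Final wavelength:
λ' = 30.5 + 4.5061 = 35.0061 pm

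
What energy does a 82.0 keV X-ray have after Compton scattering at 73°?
73.6382 keV

First convert energy to wavelength:
λ = hc/E, with hc ≈ 1239.842 keV·pm (i.e. 1239.842 eV·nm)

For E = 82.0 keV = 82000 eV:
λ = 1239.842 keV·pm / 82.0 keV
λ = 15.1200 pm

Calculate the Compton shift:
Δλ = λ_C(1 - cos(73°)) = 2.4263 × 0.7076
Δλ = 1.7169 pm

Final wavelength:
λ' = 15.1200 + 1.7169 = 16.8369 pm

Final energy:
E' = hc/λ' = 1239.842 / 16.8369 = 73.6382 keV

(Intermediate values are shown rounded; full precision is carried through to the final answer.)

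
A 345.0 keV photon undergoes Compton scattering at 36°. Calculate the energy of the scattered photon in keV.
305.5959 keV

First convert energy to wavelength:
λ = hc/E, with hc ≈ 1239.842 keV·pm (i.e. 1239.842 eV·nm)

For E = 345.0 keV = 345000 eV:
λ = 1239.842 keV·pm / 345.0 keV
λ = 3.5937 pm

Calculate the Compton shift:
Δλ = λ_C(1 - cos(36°)) = 2.4263 × 0.1910
Δλ = 0.4634 pm

Final wavelength:
λ' = 3.5937 + 0.4634 = 4.0571 pm

Final energy:
E' = hc/λ' = 1239.842 / 4.0571 = 305.5959 keV

(Intermediate values are shown rounded; full precision is carried through to the final answer.)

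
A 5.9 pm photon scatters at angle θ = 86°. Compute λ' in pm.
8.1571 pm

Using the Compton scattering formula:
λ' = λ + Δλ = λ + λ_C(1 - cos θ)

Given:
- Initial wavelength λ = 5.9 pm
- Scattering angle θ = 86°
- Compton wavelength λ_C ≈ 2.4263 pm

Calculate the shift:
Δλ = 2.4263 × (1 - cos(86°))
Δλ = 2.4263 × 0.9302
Δλ = 2.2571 pm

Final wavelength:
λ' = 5.9 + 2.2571 = 8.1571 pm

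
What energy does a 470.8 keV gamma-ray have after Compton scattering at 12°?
461.5083 keV

First convert energy to wavelength:
λ = hc/E, with hc ≈ 1239.842 keV·pm (i.e. 1239.842 eV·nm)

For E = 470.8 keV = 470800 eV:
λ = 1239.842 keV·pm / 470.8 keV
λ = 2.6335 pm

Calculate the Compton shift:
Δλ = λ_C(1 - cos(12°)) = 2.4263 × 0.0219
Δλ = 0.0530 pm

Final wavelength:
λ' = 2.6335 + 0.0530 = 2.6865 pm

Final energy:
E' = hc/λ' = 1239.842 / 2.6865 = 461.5083 keV

(Intermediate values are shown rounded; full precision is carried through to the final answer.)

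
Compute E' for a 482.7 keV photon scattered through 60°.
327.8521 keV

First convert energy to wavelength:
λ = hc/E, with hc ≈ 1239.842 keV·pm (i.e. 1239.842 eV·nm)

For E = 482.7 keV = 482700 eV:
λ = 1239.842 keV·pm / 482.7 keV
λ = 2.5686 pm

Calculate the Compton shift:
Δλ = λ_C(1 - cos(60°)) = 2.4263 × 0.5000
Δλ = 1.2132 pm

Final wavelength:
λ' = 2.5686 + 1.2132 = 3.7817 pm

Final energy:
E' = hc/λ' = 1239.842 / 3.7817 = 327.8521 keV

(Intermediate values are shown rounded; full precision is carried through to the final answer.)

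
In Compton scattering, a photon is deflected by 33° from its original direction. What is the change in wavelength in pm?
0.3914 pm

Using the Compton scattering formula:
Δλ = λ_C(1 - cos θ)

where λ_C = h/(m_e·c) ≈ 2.4263 pm is the Compton wavelength of an electron.

For θ = 33°:
cos(33°) = 0.8387
1 - cos(33°) = 0.1613

Δλ = 2.4263 × 0.1613
Δλ = 0.3914 pm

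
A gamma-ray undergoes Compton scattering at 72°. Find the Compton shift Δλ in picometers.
1.6765 pm

Using the Compton scattering formula:
Δλ = λ_C(1 - cos θ)

where λ_C = h/(m_e·c) ≈ 2.4263 pm is the Compton wavelength of an electron.

For θ = 72°:
cos(72°) = 0.3090
1 - cos(72°) = 0.6910

Δλ = 2.4263 × 0.6910
Δλ = 1.6765 pm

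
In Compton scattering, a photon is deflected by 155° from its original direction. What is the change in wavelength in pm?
4.6253 pm

Using the Compton scattering formula:
Δλ = λ_C(1 - cos θ)

where λ_C = h/(m_e·c) ≈ 2.4263 pm is the Compton wavelength of an electron.

For θ = 155°:
cos(155°) = -0.9063
1 - cos(155°) = 1.9063

Δλ = 2.4263 × 1.9063
Δλ = 4.6253 pm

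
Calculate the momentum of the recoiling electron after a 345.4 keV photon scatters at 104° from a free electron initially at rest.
2.3045e-22 kg·m/s

The electron is initially at rest, so by conservation of momentum:
p⃗_e = p⃗₀ − p⃗'  (incident photon momentum minus scattered photon momentum)

Photon momentum magnitudes (p = h/λ = E/c):
λ₀ = hc/E₀ = 3.5896 pm → p₀ = h/λ₀ = 1.8459e-22 kg·m/s
Δλ = λ_C(1 − cos 104°) = 3.0133 pm
λ' = 6.6029 pm → p' = h/λ' = 1.0035e-22 kg·m/s

The scattered photon makes angle θ = 104° with the incident direction, so by the law of cosines:
|p⃗_e|² = p₀² + p'² − 2p₀p'cos θ
|p⃗_e|² = (1.8459e-22)² + (1.0035e-22)² − 2·1.8459e-22·1.0035e-22·cos(104°)
|p⃗_e| = 2.3045e-22 kg·m/s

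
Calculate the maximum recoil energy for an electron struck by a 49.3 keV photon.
7.9741 keV

Maximum energy transfer occurs at θ = 180° (backscattering).

Initial photon: E₀ = 49.3 keV → λ₀ = 25.1489 pm

Maximum Compton shift (at 180°):
Δλ_max = 2λ_C = 2 × 2.4263 = 4.8526 pm

Final wavelength:
λ' = 25.1489 + 4.8526 = 30.0015 pm

Minimum photon energy (maximum energy to electron):
E'_min = hc/λ' = 41.3259 keV

Maximum electron kinetic energy:
K_max = E₀ - E'_min = 49.3000 - 41.3259 = 7.9741 keV

(Intermediate values are shown rounded; full precision is carried through to the final answer.)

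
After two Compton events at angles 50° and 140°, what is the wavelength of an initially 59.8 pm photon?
64.9517 pm

Apply Compton shift twice:

First scattering at θ₁ = 50°:
Δλ₁ = λ_C(1 - cos(50°))
Δλ₁ = 2.4263 × 0.3572
Δλ₁ = 0.8667 pm

After first scattering:
λ₁ = 59.8 + 0.8667 = 60.6667 pm

Second scattering at θ₂ = 140°:
Δλ₂ = λ_C(1 - cos(140°))
Δλ₂ = 2.4263 × 1.7660
Δλ₂ = 4.2850 pm

Final wavelength:
λ₂ = 60.6667 + 4.2850 = 64.9517 pm

Total shift: Δλ_total = 0.8667 + 4.2850 = 5.1517 pm

(Intermediate values are shown rounded; full precision is carried through to the final answer.)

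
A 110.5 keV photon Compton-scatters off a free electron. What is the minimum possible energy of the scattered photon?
77.1386 keV (at θ = 180°)

The scattered photon has minimum energy when its wavelength is maximum, i.e., when the Compton shift Δλ = λ_C(1 − cos θ) is maximum. This occurs at θ = 180° (backscattering), giving Δλ_max = 2λ_C = 4.8526 pm.

Initial wavelength: λ₀ = hc/E₀ = 11.2203 pm
Maximum final wavelength: λ'_max = λ₀ + 2λ_C = 11.2203 + 4.8526 = 16.0729 pm
Minimum final energy: E'_min = hc/λ'_max = 77.1386 keV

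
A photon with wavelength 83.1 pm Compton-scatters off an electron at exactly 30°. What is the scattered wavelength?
83.4251 pm

Using the Compton formula: λ' = λ + λ_C(1 − cos θ)

For θ = 30°, cos θ = √3/2 (exact) ≈ 0.8660, so:
1 − cos 30° = 1 − (√3/2) ≈ 0.1340

Δλ = λ_C × 0.1340 = 2.4263 × 0.1340 = 0.3251 pm

λ' = 83.1 + 0.3251 = 83.4251 pm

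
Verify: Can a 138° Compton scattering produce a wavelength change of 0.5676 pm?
No, inconsistent

Calculate the expected shift for θ = 138°:

Δλ_expected = λ_C(1 - cos(138°))
Δλ_expected = 2.4263 × (1 - cos(138°))
Δλ_expected = 2.4263 × 1.7431
Δλ_expected = 4.2294 pm

Given shift: 0.5676 pm
Expected shift: 4.2294 pm
Difference: 3.6618 pm

The values do not match. The given shift corresponds to θ ≈ 40.0°, not 138°.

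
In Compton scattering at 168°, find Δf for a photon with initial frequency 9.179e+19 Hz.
5.462e+19 Hz (decrease)

Convert frequency to wavelength (c = 299792458 m/s):
λ₀ = c/f₀ = 299792458/9.179e+19 = 3.2660688e-12 m = 3.2661 pm

Calculate Compton shift:
Δλ = λ_C(1 - cos(168°)) = 4.7996 pm

Final wavelength:
λ' = λ₀ + Δλ = 3.2661 + 4.7996 = 8.0657 pm

Final frequency:
f' = c/λ' = 299792458/8.0656686e-12 = 3.7168953e+19 Hz

Frequency shift (decrease):
Δf = f₀ - f' = 9.179e+19 - 3.7168953e+19 = 5.462e+19 Hz

(Intermediate values are shown rounded; full precision is carried through to the final answer.)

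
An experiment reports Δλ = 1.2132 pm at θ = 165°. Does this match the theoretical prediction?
No, inconsistent

Calculate the expected shift for θ = 165°:

Δλ_expected = λ_C(1 - cos(165°))
Δλ_expected = 2.4263 × (1 - cos(165°))
Δλ_expected = 2.4263 × 1.9659
Δλ_expected = 4.7699 pm

Given shift: 1.2132 pm
Expected shift: 4.7699 pm
Difference: 3.5568 pm

The values do not match. The given shift corresponds to θ ≈ 60.0°, not 165°.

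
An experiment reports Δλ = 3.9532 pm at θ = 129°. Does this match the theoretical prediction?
Yes, consistent

Calculate the expected shift for θ = 129°:

Δλ_expected = λ_C(1 - cos(129°))
Δλ_expected = 2.4263 × (1 - cos(129°))
Δλ_expected = 2.4263 × 1.6293
Δλ_expected = 3.9532 pm

Given shift: 3.9532 pm
Expected shift: 3.9532 pm
Difference: 0.0000 pm

The values match. This is consistent with Compton scattering at the stated angle.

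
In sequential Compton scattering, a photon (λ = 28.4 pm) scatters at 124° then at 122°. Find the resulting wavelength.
35.8951 pm

Apply Compton shift twice:

First scattering at θ₁ = 124°:
Δλ₁ = λ_C(1 - cos(124°))
Δλ₁ = 2.4263 × 1.5592
Δλ₁ = 3.7831 pm

After first scattering:
λ₁ = 28.4 + 3.7831 = 32.1831 pm

Second scattering at θ₂ = 122°:
Δλ₂ = λ_C(1 - cos(122°))
Δλ₂ = 2.4263 × 1.5299
Δλ₂ = 3.7121 pm

Final wavelength:
λ₂ = 32.1831 + 3.7121 = 35.8951 pm

Total shift: Δλ_total = 3.7831 + 3.7121 = 7.4951 pm

(Intermediate values are shown rounded; full precision is carried through to the final answer.)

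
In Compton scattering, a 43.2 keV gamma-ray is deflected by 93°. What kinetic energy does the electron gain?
3.5293 keV

By energy conservation: K_e = E_initial - E_final

First find the scattered photon energy:
Initial wavelength: λ = hc/E = 28.7000 pm
Compton shift: Δλ = λ_C(1 - cos(93°)) = 2.5533 pm
Final wavelength: λ' = 28.7000 + 2.5533 = 31.2533 pm
Final photon energy: E' = hc/λ' = 39.6707 keV

Electron kinetic energy:
K_e = E - E' = 43.2000 - 39.6707 = 3.5293 keV

(Intermediate values are shown rounded; full precision is carried through to the final answer.)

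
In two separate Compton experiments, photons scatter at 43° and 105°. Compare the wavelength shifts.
105° produces the larger shift by a factor of 4.686

Calculate both shifts using Δλ = λ_C(1 - cos θ):

For θ₁ = 43°:
Δλ₁ = 2.4263 × (1 - cos(43°))
Δλ₁ = 2.4263 × 0.2686
Δλ₁ = 0.6518 pm

For θ₂ = 105°:
Δλ₂ = 2.4263 × (1 - cos(105°))
Δλ₂ = 2.4263 × 1.2588
Δλ₂ = 3.0543 pm

The 105° angle produces the larger shift.
Ratio: 3.0543/0.6518 = 4.686

(Intermediate values are shown rounded; full precision is carried through to the final answer.)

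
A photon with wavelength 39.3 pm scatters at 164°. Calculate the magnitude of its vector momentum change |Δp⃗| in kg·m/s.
3.1590e-23 kg·m/s

Photon momentum magnitude is p = h/λ.

Initial momentum:
p₀ = h/λ = 6.6261e-34/3.9300e-11 = 1.6860e-23 kg·m/s

After scattering:
λ' = λ + Δλ = 39.3 + 4.7586 = 44.0586 pm
p' = h/λ' = 6.6261e-34/4.4059e-11 = 1.5039e-23 kg·m/s

Momentum is a vector; the scattered photon's direction makes angle θ = 164° with the incident direction. The magnitude of the vector change Δp⃗ = p⃗₀ − p⃗' is found from the law of cosines:
|Δp⃗|² = p₀² + p'² − 2p₀p'cos θ
|Δp⃗|² = (1.6860e-23)² + (1.5039e-23)² − 2·1.6860e-23·1.5039e-23·cos(164°)
|Δp⃗| = 3.1590e-23 kg·m/s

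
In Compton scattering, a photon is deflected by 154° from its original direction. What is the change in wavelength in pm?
4.6071 pm

Using the Compton scattering formula:
Δλ = λ_C(1 - cos θ)

where λ_C = h/(m_e·c) ≈ 2.4263 pm is the Compton wavelength of an electron.

For θ = 154°:
cos(154°) = -0.8988
1 - cos(154°) = 1.8988

Δλ = 2.4263 × 1.8988
Δλ = 4.6071 pm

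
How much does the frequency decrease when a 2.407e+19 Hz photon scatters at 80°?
3.337e+18 Hz (decrease)

Convert frequency to wavelength (c = 299792458 m/s):
λ₀ = c/f₀ = 299792458/2.407e+19 = 1.2455025e-11 m = 12.4550 pm

Calculate Compton shift:
Δλ = λ_C(1 - cos(80°)) = 2.0050 pm

Final wavelength:
λ' = λ₀ + Δλ = 12.4550 + 2.0050 = 14.4600 pm

Final frequency:
f' = c/λ' = 299792458/1.4460011e-11 = 2.0732519e+19 Hz

Frequency shift (decrease):
Δf = f₀ - f' = 2.407e+19 - 2.0732519e+19 = 3.337e+18 Hz

(Intermediate values are shown rounded; full precision is carried through to the final answer.)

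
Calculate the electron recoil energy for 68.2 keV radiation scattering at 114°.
10.7805 keV

By energy conservation: K_e = E_initial - E_final

First find the scattered photon energy:
Initial wavelength: λ = hc/E = 18.1795 pm
Compton shift: Δλ = λ_C(1 - cos(114°)) = 3.4132 pm
Final wavelength: λ' = 18.1795 + 3.4132 = 21.5927 pm
Final photon energy: E' = hc/λ' = 57.4195 keV

Electron kinetic energy:
K_e = E - E' = 68.2000 - 57.4195 = 10.7805 keV

(Intermediate values are shown rounded; full precision is carried through to the final answer.)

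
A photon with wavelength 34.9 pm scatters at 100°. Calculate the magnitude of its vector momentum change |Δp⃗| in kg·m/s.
2.8006e-23 kg·m/s

Photon momentum magnitude is p = h/λ.

Initial momentum:
p₀ = h/λ = 6.6261e-34/3.4900e-11 = 1.8986e-23 kg·m/s

After scattering:
λ' = λ + Δλ = 34.9 + 2.8476 = 37.7476 pm
p' = h/λ' = 6.6261e-34/3.7748e-11 = 1.7554e-23 kg·m/s

Momentum is a vector; the scattered photon's direction makes angle θ = 100° with the incident direction. The magnitude of the vector change Δp⃗ = p⃗₀ − p⃗' is found from the law of cosines:
|Δp⃗|² = p₀² + p'² − 2p₀p'cos θ
|Δp⃗|² = (1.8986e-23)² + (1.7554e-23)² − 2·1.8986e-23·1.7554e-23·cos(100°)
|Δp⃗| = 2.8006e-23 kg·m/s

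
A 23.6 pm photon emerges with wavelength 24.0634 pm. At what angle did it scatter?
36.00°

First find the wavelength shift:
Δλ = λ' - λ = 24.0634 - 23.6 = 0.4634 pm

Using Δλ = λ_C(1 - cos θ), with λ_C = h/(m_e·c) ≈ 2.42631024 pm:
cos θ = 1 - Δλ/λ_C
cos θ = 1 - 0.4634/2.42631024
cos θ = 0.809010

θ = arccos(0.809010)
θ = 36.00°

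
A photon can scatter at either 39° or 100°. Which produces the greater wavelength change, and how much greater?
100° produces the larger shift by a factor of 5.266

Calculate both shifts using Δλ = λ_C(1 - cos θ):

For θ₁ = 39°:
Δλ₁ = 2.4263 × (1 - cos(39°))
Δλ₁ = 2.4263 × 0.2229
Δλ₁ = 0.5407 pm

For θ₂ = 100°:
Δλ₂ = 2.4263 × (1 - cos(100°))
Δλ₂ = 2.4263 × 1.1736
Δλ₂ = 2.8476 pm

The 100° angle produces the larger shift.
Ratio: 2.8476/0.5407 = 5.266

(Intermediate values are shown rounded; full precision is carried through to the final answer.)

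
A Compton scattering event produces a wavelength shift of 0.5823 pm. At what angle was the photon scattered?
40.54°

From the Compton formula Δλ = λ_C(1 - cos θ), we can solve for θ:

cos θ = 1 - Δλ/λ_C

Given:
- Δλ = 0.5823 pm
- λ_C = h/(m_e·c) ≈ 2.42631024 pm

cos θ = 1 - 0.5823/2.42631024
cos θ = 1 - 0.239994
cos θ = 0.760006

θ = arccos(0.760006)
θ = 40.54°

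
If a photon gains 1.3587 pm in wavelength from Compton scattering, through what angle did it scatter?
63.90°

From the Compton formula Δλ = λ_C(1 - cos θ), we can solve for θ:

cos θ = 1 - Δλ/λ_C

Given:
- Δλ = 1.3587 pm
- λ_C = h/(m_e·c) ≈ 2.42631024 pm

cos θ = 1 - 1.3587/2.42631024
cos θ = 1 - 0.559986
cos θ = 0.440014

θ = arccos(0.440014)
θ = 63.90°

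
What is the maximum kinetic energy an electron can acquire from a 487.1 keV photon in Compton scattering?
319.5079 keV

Maximum energy transfer occurs at θ = 180° (backscattering).

Initial photon: E₀ = 487.1 keV → λ₀ = 2.5454 pm

Maximum Compton shift (at 180°):
Δλ_max = 2λ_C = 2 × 2.4263 = 4.8526 pm

Final wavelength:
λ' = 2.5454 + 4.8526 = 7.3980 pm

Minimum photon energy (maximum energy to electron):
E'_min = hc/λ' = 167.5921 keV

Maximum electron kinetic energy:
K_max = E₀ - E'_min = 487.1000 - 167.5921 = 319.5079 keV

(Intermediate values are shown rounded; full precision is carried through to the final answer.)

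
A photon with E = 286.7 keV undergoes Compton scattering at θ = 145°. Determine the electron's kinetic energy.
144.8149 keV

By energy conservation: K_e = E_initial - E_final

First find the scattered photon energy:
Initial wavelength: λ = hc/E = 4.3245 pm
Compton shift: Δλ = λ_C(1 - cos(145°)) = 4.4138 pm
Final wavelength: λ' = 4.3245 + 4.4138 = 8.7384 pm
Final photon energy: E' = hc/λ' = 141.8851 keV

Electron kinetic energy:
K_e = E - E' = 286.7000 - 141.8851 = 144.8149 keV

(Intermediate values are shown rounded; full precision is carried through to the final answer.)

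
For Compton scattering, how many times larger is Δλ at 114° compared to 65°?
114° produces the larger shift by a factor of 2.436

Calculate both shifts using Δλ = λ_C(1 - cos θ):

For θ₁ = 65°:
Δλ₁ = 2.4263 × (1 - cos(65°))
Δλ₁ = 2.4263 × 0.5774
Δλ₁ = 1.4009 pm

For θ₂ = 114°:
Δλ₂ = 2.4263 × (1 - cos(114°))
Δλ₂ = 2.4263 × 1.4067
Δλ₂ = 3.4132 pm

The 114° angle produces the larger shift.
Ratio: 3.4132/1.4009 = 2.436

(Intermediate values are shown rounded; full precision is carried through to the final answer.)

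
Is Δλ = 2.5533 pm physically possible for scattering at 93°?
Yes, consistent

Calculate the expected shift for θ = 93°:

Δλ_expected = λ_C(1 - cos(93°))
Δλ_expected = 2.4263 × (1 - cos(93°))
Δλ_expected = 2.4263 × 1.0523
Δλ_expected = 2.5533 pm

Given shift: 2.5533 pm
Expected shift: 2.5533 pm
Difference: 0.0000 pm

The values match. This is consistent with Compton scattering at the stated angle.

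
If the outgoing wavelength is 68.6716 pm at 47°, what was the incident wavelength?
67.9000 pm

From λ' = λ + Δλ, we have λ = λ' - Δλ

First calculate the Compton shift:
Δλ = λ_C(1 - cos θ)
Δλ = 2.4263 × (1 - cos(47°))
Δλ = 2.4263 × 0.3180
Δλ = 0.7716 pm

Initial wavelength:
λ = λ' - Δλ
λ = 68.6716 - 0.7716
λ = 67.9000 pm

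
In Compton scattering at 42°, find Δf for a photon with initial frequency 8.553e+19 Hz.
1.291e+19 Hz (decrease)

Convert frequency to wavelength (c = 299792458 m/s):
λ₀ = c/f₀ = 299792458/8.553e+19 = 3.5051147e-12 m = 3.5051 pm

Calculate Compton shift:
Δλ = λ_C(1 - cos(42°)) = 0.6232 pm

Final wavelength:
λ' = λ₀ + Δλ = 3.5051 + 0.6232 = 4.1283 pm

Final frequency:
f' = c/λ' = 299792458/4.1283250e-12 = 7.2618424e+19 Hz

Frequency shift (decrease):
Δf = f₀ - f' = 8.553e+19 - 7.2618424e+19 = 1.291e+19 Hz

(Intermediate values are shown rounded; full precision is carried through to the final answer.)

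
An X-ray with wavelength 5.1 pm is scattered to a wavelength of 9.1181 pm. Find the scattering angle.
131.00°

First find the wavelength shift:
Δλ = λ' - λ = 9.1181 - 5.1 = 4.0181 pm

Using Δλ = λ_C(1 - cos θ), with λ_C = h/(m_e·c) ≈ 2.42631024 pm:
cos θ = 1 - Δλ/λ_C
cos θ = 1 - 4.0181/2.42631024
cos θ = -0.656054

θ = arccos(-0.656054)
θ = 131.00°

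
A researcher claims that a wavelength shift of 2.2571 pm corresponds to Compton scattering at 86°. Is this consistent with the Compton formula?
Yes, consistent

Calculate the expected shift for θ = 86°:

Δλ_expected = λ_C(1 - cos(86°))
Δλ_expected = 2.4263 × (1 - cos(86°))
Δλ_expected = 2.4263 × 0.9302
Δλ_expected = 2.2571 pm

Given shift: 2.2571 pm
Expected shift: 2.2571 pm
Difference: 0.0000 pm

The values match. This is consistent with Compton scattering at the stated angle.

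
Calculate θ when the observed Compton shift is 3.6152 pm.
119.34°

From the Compton formula Δλ = λ_C(1 - cos θ), we can solve for θ:

cos θ = 1 - Δλ/λ_C

Given:
- Δλ = 3.6152 pm
- λ_C = h/(m_e·c) ≈ 2.42631024 pm

cos θ = 1 - 3.6152/2.42631024
cos θ = 1 - 1.489999
cos θ = -0.489999

θ = arccos(-0.489999)
θ = 119.34°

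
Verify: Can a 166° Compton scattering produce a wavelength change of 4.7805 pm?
Yes, consistent

Calculate the expected shift for θ = 166°:

Δλ_expected = λ_C(1 - cos(166°))
Δλ_expected = 2.4263 × (1 - cos(166°))
Δλ_expected = 2.4263 × 1.9703
Δλ_expected = 4.7805 pm

Given shift: 4.7805 pm
Expected shift: 4.7805 pm
Difference: 0.0000 pm

The values match. This is consistent with Compton scattering at the stated angle.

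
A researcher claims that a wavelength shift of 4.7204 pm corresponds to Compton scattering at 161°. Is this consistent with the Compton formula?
Yes, consistent

Calculate the expected shift for θ = 161°:

Δλ_expected = λ_C(1 - cos(161°))
Δλ_expected = 2.4263 × (1 - cos(161°))
Δλ_expected = 2.4263 × 1.9455
Δλ_expected = 4.7204 pm

Given shift: 4.7204 pm
Expected shift: 4.7204 pm
Difference: 0.0000 pm

The values match. This is consistent with Compton scattering at the stated angle.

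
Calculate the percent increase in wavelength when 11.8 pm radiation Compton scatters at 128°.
33.2212%

Calculate the Compton shift:
Δλ = λ_C(1 - cos(128°))
Δλ = 2.4263 × (1 - cos(128°))
Δλ = 2.4263 × 1.6157
Δλ = 3.9201 pm

Percentage change:
(Δλ/λ₀) × 100 = (3.9201/11.8) × 100
= 33.2212%

(Intermediate values are shown rounded; full precision is carried through to the final answer.)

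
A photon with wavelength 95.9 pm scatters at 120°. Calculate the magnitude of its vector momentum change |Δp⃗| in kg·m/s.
1.1749e-23 kg·m/s

Photon momentum magnitude is p = h/λ.

Initial momentum:
p₀ = h/λ = 6.6261e-34/9.5900e-11 = 6.9094e-24 kg·m/s

After scattering:
λ' = λ + Δλ = 95.9 + 3.6395 = 99.5395 pm
p' = h/λ' = 6.6261e-34/9.9539e-11 = 6.6567e-24 kg·m/s

Momentum is a vector; the scattered photon's direction makes angle θ = 120° with the incident direction. The magnitude of the vector change Δp⃗ = p⃗₀ − p⃗' is found from the law of cosines:
|Δp⃗|² = p₀² + p'² − 2p₀p'cos θ
|Δp⃗|² = (6.9094e-24)² + (6.6567e-24)² − 2·6.9094e-24·6.6567e-24·cos(120°)
|Δp⃗| = 1.1749e-23 kg·m/s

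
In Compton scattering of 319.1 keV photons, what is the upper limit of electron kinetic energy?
177.2101 keV

Maximum energy transfer occurs at θ = 180° (backscattering).

Initial photon: E₀ = 319.1 keV → λ₀ = 3.8854 pm

Maximum Compton shift (at 180°):
Δλ_max = 2λ_C = 2 × 2.4263 = 4.8526 pm

Final wavelength:
λ' = 3.8854 + 4.8526 = 8.7381 pm

Minimum photon energy (maximum energy to electron):
E'_min = hc/λ' = 141.8899 keV

Maximum electron kinetic energy:
K_max = E₀ - E'_min = 319.1000 - 141.8899 = 177.2101 keV

(Intermediate values are shown rounded; full precision is carried through to the final answer.)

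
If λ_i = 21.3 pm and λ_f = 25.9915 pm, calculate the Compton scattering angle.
159.00°

First find the wavelength shift:
Δλ = λ' - λ = 25.9915 - 21.3 = 4.6915 pm

Using Δλ = λ_C(1 - cos θ), with λ_C = h/(m_e·c) ≈ 2.42631024 pm:
cos θ = 1 - Δλ/λ_C
cos θ = 1 - 4.6915/2.42631024
cos θ = -0.933594

θ = arccos(-0.933594)
θ = 159.00°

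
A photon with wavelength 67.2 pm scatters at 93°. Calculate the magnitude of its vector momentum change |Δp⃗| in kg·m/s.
1.4045e-23 kg·m/s

Photon momentum magnitude is p = h/λ.

Initial momentum:
p₀ = h/λ = 6.6261e-34/6.7200e-11 = 9.8602e-24 kg·m/s

After scattering:
λ' = λ + Δλ = 67.2 + 2.5533 = 69.7533 pm
p' = h/λ' = 6.6261e-34/6.9753e-11 = 9.4993e-24 kg·m/s

Momentum is a vector; the scattered photon's direction makes angle θ = 93° with the incident direction. The magnitude of the vector change Δp⃗ = p⃗₀ − p⃗' is found from the law of cosines:
|Δp⃗|² = p₀² + p'² − 2p₀p'cos θ
|Δp⃗|² = (9.8602e-24)² + (9.4993e-24)² − 2·9.8602e-24·9.4993e-24·cos(93°)
|Δp⃗| = 1.4045e-23 kg·m/s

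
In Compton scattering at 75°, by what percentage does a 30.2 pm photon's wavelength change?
5.9548%

Calculate the Compton shift:
Δλ = λ_C(1 - cos(75°))
Δλ = 2.4263 × (1 - cos(75°))
Δλ = 2.4263 × 0.7412
Δλ = 1.7983 pm

Percentage change:
(Δλ/λ₀) × 100 = (1.7983/30.2) × 100
= 5.9548%

(Intermediate values are shown rounded; full precision is carried through to the final answer.)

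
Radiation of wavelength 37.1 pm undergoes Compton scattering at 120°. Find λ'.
40.7395 pm

Using the Compton formula: λ' = λ + λ_C(1 − cos θ)

For θ = 120°, cos θ = -1/2 (exact) = -0.5000, so:
1 − cos 120° = 1 − (-1/2) = 1.5000

Δλ = λ_C × 1.5000 = 2.4263 × 1.5000 = 3.6395 pm

λ' = 37.1 + 3.6395 = 40.7395 pm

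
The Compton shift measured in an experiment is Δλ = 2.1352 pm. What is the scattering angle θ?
83.11°

From the Compton formula Δλ = λ_C(1 - cos θ), we can solve for θ:

cos θ = 1 - Δλ/λ_C

Given:
- Δλ = 2.1352 pm
- λ_C = h/(m_e·c) ≈ 2.42631024 pm

cos θ = 1 - 2.1352/2.42631024
cos θ = 1 - 0.880019
cos θ = 0.119981

θ = arccos(0.119981)
θ = 83.11°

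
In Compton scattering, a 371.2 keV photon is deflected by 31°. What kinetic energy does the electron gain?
34.8940 keV

By energy conservation: K_e = E_initial - E_final

First find the scattered photon energy:
Initial wavelength: λ = hc/E = 3.3401 pm
Compton shift: Δλ = λ_C(1 - cos(31°)) = 0.3466 pm
Final wavelength: λ' = 3.3401 + 0.3466 = 3.6866 pm
Final photon energy: E' = hc/λ' = 336.3060 keV

Electron kinetic energy:
K_e = E - E' = 371.2000 - 336.3060 = 34.8940 keV

(Intermediate values are shown rounded; full precision is carried through to the final answer.)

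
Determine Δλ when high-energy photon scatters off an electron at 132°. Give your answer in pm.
4.0498 pm

Using the Compton scattering formula:
Δλ = λ_C(1 - cos θ)

where λ_C = h/(m_e·c) ≈ 2.4263 pm is the Compton wavelength of an electron.

For θ = 132°:
cos(132°) = -0.6691
1 - cos(132°) = 1.6691

Δλ = 2.4263 × 1.6691
Δλ = 4.0498 pm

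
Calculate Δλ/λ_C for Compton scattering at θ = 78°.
0.7921 λ_C

The Compton shift formula is:
Δλ = λ_C(1 - cos θ)

Dividing both sides by λ_C:
Δλ/λ_C = 1 - cos θ

For θ = 78°:
Δλ/λ_C = 1 - cos(78°)
Δλ/λ_C = 1 - 0.2079
Δλ/λ_C = 0.7921

This means the shift is 0.7921 × λ_C = 1.9219 pm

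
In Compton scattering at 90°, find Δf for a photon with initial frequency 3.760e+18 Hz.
1.110e+17 Hz (decrease)

Convert frequency to wavelength (c = 299792458 m/s):
λ₀ = c/f₀ = 299792458/3.760e+18 = 7.9732037e-11 m = 79.7320 pm

Calculate Compton shift:
Δλ = λ_C(1 - cos(90°)) = 2.4263 pm

Final wavelength:
λ' = λ₀ + Δλ = 79.7320 + 2.4263 = 82.1583 pm

Final frequency:
f' = c/λ' = 299792458/8.2158347e-11 = 3.6489592e+18 Hz

Frequency shift (decrease):
Δf = f₀ - f' = 3.760e+18 - 3.6489592e+18 = 1.110e+17 Hz

(Intermediate values are shown rounded; full precision is carried through to the final answer.)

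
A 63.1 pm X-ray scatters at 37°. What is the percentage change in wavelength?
0.7743%

Calculate the Compton shift:
Δλ = λ_C(1 - cos(37°))
Δλ = 2.4263 × (1 - cos(37°))
Δλ = 2.4263 × 0.2014
Δλ = 0.4886 pm

Percentage change:
(Δλ/λ₀) × 100 = (0.4886/63.1) × 100
= 0.7743%

(Intermediate values are shown rounded; full precision is carried through to the final answer.)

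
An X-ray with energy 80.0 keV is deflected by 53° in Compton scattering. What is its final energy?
75.3056 keV

First convert energy to wavelength:
λ = hc/E, with hc ≈ 1239.842 keV·pm (i.e. 1239.842 eV·nm)

For E = 80.0 keV = 80000 eV:
λ = 1239.842 keV·pm / 80.0 keV
λ = 15.4980 pm

Calculate the Compton shift:
Δλ = λ_C(1 - cos(53°)) = 2.4263 × 0.3982
Δλ = 0.9661 pm

Final wavelength:
λ' = 15.4980 + 0.9661 = 16.4641 pm

Final energy:
E' = hc/λ' = 1239.842 / 16.4641 = 75.3056 keV

(Intermediate values are shown rounded; full precision is carried through to the final answer.)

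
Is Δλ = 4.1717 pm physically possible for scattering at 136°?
Yes, consistent

Calculate the expected shift for θ = 136°:

Δλ_expected = λ_C(1 - cos(136°))
Δλ_expected = 2.4263 × (1 - cos(136°))
Δλ_expected = 2.4263 × 1.7193
Δλ_expected = 4.1717 pm

Given shift: 4.1717 pm
Expected shift: 4.1717 pm
Difference: 0.0000 pm

The values match. This is consistent with Compton scattering at the stated angle.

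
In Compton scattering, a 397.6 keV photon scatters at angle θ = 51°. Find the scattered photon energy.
308.5951 keV

First convert energy to wavelength:
λ = hc/E, with hc ≈ 1239.842 keV·pm (i.e. 1239.842 eV·nm)

For E = 397.6 keV = 397600 eV:
λ = 1239.842 keV·pm / 397.6 keV
λ = 3.1183 pm

Calculate the Compton shift:
Δλ = λ_C(1 - cos(51°)) = 2.4263 × 0.3707
Δλ = 0.8994 pm

Final wavelength:
λ' = 3.1183 + 0.8994 = 4.0177 pm

Final energy:
E' = hc/λ' = 1239.842 / 4.0177 = 308.5951 keV

(Intermediate values are shown rounded; full precision is carried through to the final answer.)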